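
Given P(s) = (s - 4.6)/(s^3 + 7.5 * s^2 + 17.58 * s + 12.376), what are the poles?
Set denominator = 0: s^3 + 7.5*s^2 + 17.58*s + 12.376 = (s + 2.8)(s + 1.3)(s + 3.4) = 0 → Poles: -1.3, -2.8, -3.4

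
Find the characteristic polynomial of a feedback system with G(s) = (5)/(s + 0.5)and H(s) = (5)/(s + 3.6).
Characteristic poly = G_den * H_den + G_num * H_num = (s^2 + 4.1*s + 1.8) + (25) = s^2 + 4.1*s + 26.8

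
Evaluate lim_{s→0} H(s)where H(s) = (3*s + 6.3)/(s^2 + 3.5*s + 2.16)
DC gain = H(0) = num(0)/den(0) = 6.3/2.16 = 2.917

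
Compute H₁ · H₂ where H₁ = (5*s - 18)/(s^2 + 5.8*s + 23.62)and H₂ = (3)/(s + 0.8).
Series: H = H₁ · H₂ = (n₁·n₂)/(d₁·d₂).
Num: n₁·n₂ = 15*s - 54. Den: d₁·d₂ = s^3 + 6.6*s^2 + 28.26*s + 18.896.
H(s) = (15*s - 54)/(s^3 + 6.6*s^2 + 28.26*s + 18.896)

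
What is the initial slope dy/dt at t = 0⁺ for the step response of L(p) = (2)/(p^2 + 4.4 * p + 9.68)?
IVT: y'(0⁺) = lim_{p→∞} p²·Y(p) = lim_{p→∞} p·L(p).
deg(num) = 0, deg(den) = 2, relative degree = 2 ≥ 2, so p·L(p) → 0. Initial slope = 0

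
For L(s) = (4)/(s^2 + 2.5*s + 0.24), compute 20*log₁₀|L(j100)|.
Substitute s = j*100: L(j100) = -0.00039976 - 9.99423e-06j.
|L(j100)| = sqrt(Re² + Im²) = 0.0003999.
20*log₁₀(0.0003999) = -67.96 dB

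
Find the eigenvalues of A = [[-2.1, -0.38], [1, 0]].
Eigenvalues solve det(λI - A) = 0.
Characteristic polynomial: λ^2 + 2.1*λ + 0.38 = 0.
Factor: (λ + 0.2)(λ + 1.9) = 0.
Roots: -0.2, -1.9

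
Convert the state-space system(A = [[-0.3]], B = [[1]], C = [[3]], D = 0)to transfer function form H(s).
H(s) = C(sI - A)⁻¹B + D.
Characteristic polynomial det(sI - A) = s + 0.3.
Numerator from C·adj(sI-A)·B + D·det(sI-A) = 3.
H(s) = (3)/(s + 0.3)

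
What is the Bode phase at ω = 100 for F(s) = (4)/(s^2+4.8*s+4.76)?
Substitute s = j*100: F(j100) = -0.00039927 - 1.91741e-05j.
∠F(j100) = atan2(Im, Re) = atan2(-1.91741e-05, -0.00039927) = -177.25°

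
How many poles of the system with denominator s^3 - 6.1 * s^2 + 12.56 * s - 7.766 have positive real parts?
s^3 - 6.1*s^2 + 12.56*s - 7.766 = (s - 1.1)(s^2 - 5*s + 7.06). Poles: 1.1, 2.5 + 0.9j, 2.5 - 0.9j. RHP poles (Re>0): 3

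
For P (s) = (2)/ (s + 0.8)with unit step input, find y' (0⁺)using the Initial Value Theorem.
IVT: y'(0⁺) = lim_{s→∞} s²·Y(s) = lim_{s→∞} s·P(s).
deg(num) = 0, deg(den) = 1, relative degree = 1, so s·P(s) → (leading num)/(leading den) = 2/1 = 2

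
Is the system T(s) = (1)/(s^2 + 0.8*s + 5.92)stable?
Denominator: s^2 + 0.8*s + 5.92. Poles: -0.4 + 2.4j, -0.4 - 2.4j. All Re(p)<0: Yes (stable)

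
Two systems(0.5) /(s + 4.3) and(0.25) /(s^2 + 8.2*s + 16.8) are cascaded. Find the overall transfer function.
Series: H = H₁ · H₂ = (n₁·n₂)/(d₁·d₂).
Num: n₁·n₂ = 0.125. Den: d₁·d₂ = s^3 + 12.5*s^2 + 52.06*s + 72.24.
H(s) = (0.125)/(s^3 + 12.5*s^2 + 52.06*s + 72.24)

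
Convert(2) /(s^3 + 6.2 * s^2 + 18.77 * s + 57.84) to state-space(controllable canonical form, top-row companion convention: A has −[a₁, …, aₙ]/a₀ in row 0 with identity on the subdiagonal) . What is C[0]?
Reachable canonical form: C = numerator coefficients (right-aligned, zero-padded to length n).
num = 2, C = [[0, 0, 2]].
C[0] = 0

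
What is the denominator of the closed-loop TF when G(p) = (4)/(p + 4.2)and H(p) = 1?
Characteristic poly = G_den * H_den + G_num * H_num = (p + 4.2) + (4) = p + 8.2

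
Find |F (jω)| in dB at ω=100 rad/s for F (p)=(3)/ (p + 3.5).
Substitute p = j*100: F(j100) = 0.00104872 - 0.0299633j.
|F(j100)| = sqrt(Re² + Im²) = 0.02998.
20*log₁₀(0.02998) = -30.46 dB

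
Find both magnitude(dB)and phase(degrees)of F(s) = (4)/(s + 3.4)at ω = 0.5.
Substitute s = j*0.5: F(j0.5) = 1.15157 - 0.169348j.
|F| = 20*log₁₀(sqrt(Re²+Im²)) = 1.32 dB.
∠F = atan2(Im, Re) = -8.37°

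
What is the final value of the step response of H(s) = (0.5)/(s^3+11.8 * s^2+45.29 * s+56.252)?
FVT: lim_{t→∞} y(t) = lim_{s→0} s*Y(s) where Y(s) = H(s)/s.
= lim_{s→0} H(s) = H(0) = num(0)/den(0) = 0.5/56.252 = 0.008889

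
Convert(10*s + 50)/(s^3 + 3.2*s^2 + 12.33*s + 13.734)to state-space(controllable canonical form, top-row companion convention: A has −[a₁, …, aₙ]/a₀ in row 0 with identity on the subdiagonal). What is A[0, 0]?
Reachable canonical form for den = s^3 + 3.2*s^2 + 12.33*s + 13.734: top row of A = -[a₁,a₂,...,aₙ]/a₀, ones on the subdiagonal, zeros elsewhere.
A = [[-3.2, -12.33, -13.734], [1, 0, 0], [0, 1, 0]].
A[0,0] = -3.2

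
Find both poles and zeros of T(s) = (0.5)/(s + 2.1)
Set denominator = 0: s + 2.1 = 0 → Poles: -2.1
Numerator is a nonzero constant (0.5) → Zeros: none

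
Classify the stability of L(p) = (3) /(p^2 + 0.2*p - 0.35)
Denominator: p^2 + 0.2*p - 0.35 = (p - 0.5)(p + 0.7). Poles: -0.7, 0.5. Unstable (1 pole(s) in RHP)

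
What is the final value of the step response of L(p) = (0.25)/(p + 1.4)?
FVT: lim_{t→∞} y(t) = lim_{p→0} p*Y(p) where Y(p) = L(p)/p.
= lim_{p→0} L(p) = L(0) = num(0)/den(0) = 0.25/1.4 = 0.1786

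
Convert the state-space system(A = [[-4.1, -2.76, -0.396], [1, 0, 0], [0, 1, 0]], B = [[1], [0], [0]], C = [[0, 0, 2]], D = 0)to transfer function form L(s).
L(s) = C(sI - A)⁻¹B + D.
Characteristic polynomial det(sI - A) = s^3 + 4.1*s^2 + 2.76*s + 0.396.
Numerator from C·adj(sI-A)·B + D·det(sI-A) = 2.
L(s) = (2)/(s^3 + 4.1*s^2 + 2.76*s + 0.396)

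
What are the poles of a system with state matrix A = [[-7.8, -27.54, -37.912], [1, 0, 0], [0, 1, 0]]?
Eigenvalues solve det(λI - A) = 0.
Characteristic polynomial: λ^3 + 7.8*λ^2 + 27.54*λ + 37.912 = 0.
Factor: (λ + 2.8)(λ^2 + 5*λ + 13.54) = 0.
Roots: -2.5 + 2.7j, -2.5 - 2.7j, -2.8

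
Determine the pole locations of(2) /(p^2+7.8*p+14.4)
Set denominator = 0: p^2 + 7.8*p + 14.4 = (p + 4.8)(p + 3) = 0 → Poles: -3, -4.8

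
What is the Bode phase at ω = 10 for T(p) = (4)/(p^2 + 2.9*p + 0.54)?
Substitute p = j*10: T(j10) = -0.037066 - 0.0108075j.
∠T(j10) = atan2(Im, Re) = atan2(-0.0108075, -0.037066) = -163.74°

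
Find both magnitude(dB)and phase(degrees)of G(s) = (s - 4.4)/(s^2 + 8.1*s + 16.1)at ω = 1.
Substitute s = j*1: G(j1) = -0.198692 + 0.172808j.
|G| = 20*log₁₀(sqrt(Re²+Im²)) = -11.59 dB.
∠G = atan2(Im, Re) = 138.99°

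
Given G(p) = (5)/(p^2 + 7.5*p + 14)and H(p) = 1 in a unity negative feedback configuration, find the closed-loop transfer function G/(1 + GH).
Closed-loop T = G/(1+GH).
Numerator: G_num * H_den = 5.
Denominator: G_den * H_den + G_num * H_num = (p^2 + 7.5*p + 14) + (5) = p^2 + 7.5*p + 19.
T(p) = (5)/(p^2 + 7.5*p + 19)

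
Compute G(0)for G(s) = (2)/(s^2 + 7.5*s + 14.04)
DC gain = G(0) = num(0)/den(0) = 2/14.04 = 0.1425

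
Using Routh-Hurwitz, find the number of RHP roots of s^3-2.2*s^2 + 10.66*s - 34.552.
Routh array:
s^3: [1, 10.66]; s^2: [-2.2, -34.552]; s^1: [-5.04545]; s^0: [-34.552]
First column: [1, -2.2, -5.04545, -34.552]. Sign changes = RHP roots = 1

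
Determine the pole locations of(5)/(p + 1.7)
Set denominator = 0: p + 1.7 = 0 → Poles: -1.7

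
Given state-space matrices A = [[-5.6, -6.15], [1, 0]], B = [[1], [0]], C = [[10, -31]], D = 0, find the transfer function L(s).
L(s) = C(sI - A)⁻¹B + D.
Characteristic polynomial det(sI - A) = s^2 + 5.6*s + 6.15.
Numerator from C·adj(sI-A)·B + D·det(sI-A) = 10*s - 31.
L(s) = (10*s - 31)/(s^2 + 5.6*s + 6.15)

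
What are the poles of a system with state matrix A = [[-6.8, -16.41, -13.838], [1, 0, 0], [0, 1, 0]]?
Eigenvalues solve det(λI - A) = 0.
Characteristic polynomial: λ^3 + 6.8*λ^2 + 16.41*λ + 13.838 = 0.
Factor: (λ + 2.2)(λ^2 + 4.6*λ + 6.29) = 0.
Roots: -2.2, -2.3 + 1j, -2.3 - 1j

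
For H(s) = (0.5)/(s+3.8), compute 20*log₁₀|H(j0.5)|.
Substitute s = j*0.5: H(j0.5) = 0.12934 - 0.0170184j.
|H(j0.5)| = sqrt(Re² + Im²) = 0.1305.
20*log₁₀(0.1305) = -17.69 dB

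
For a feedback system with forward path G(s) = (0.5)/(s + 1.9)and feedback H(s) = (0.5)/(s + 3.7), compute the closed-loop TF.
Closed-loop T = G/(1+GH).
Numerator: G_num * H_den = 0.5*s + 1.85.
Denominator: G_den * H_den + G_num * H_num = (s^2 + 5.6*s + 7.03) + (0.25) = s^2 + 5.6*s + 7.28.
T(s) = (0.5*s + 1.85)/(s^2 + 5.6*s + 7.28)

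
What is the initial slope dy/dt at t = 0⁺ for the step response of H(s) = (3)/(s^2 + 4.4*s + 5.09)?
IVT: y'(0⁺) = lim_{s→∞} s²·Y(s) = lim_{s→∞} s·H(s).
deg(num) = 0, deg(den) = 2, relative degree = 2 ≥ 2, so s·H(s) → 0. Initial slope = 0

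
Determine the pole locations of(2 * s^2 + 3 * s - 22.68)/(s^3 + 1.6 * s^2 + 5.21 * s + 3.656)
Set denominator = 0: s^3 + 1.6*s^2 + 5.21*s + 3.656 = (s + 0.8)(s^2 + 0.8*s + 4.57) = 0 → Poles: -0.4 + 2.1j, -0.4 - 2.1j, -0.8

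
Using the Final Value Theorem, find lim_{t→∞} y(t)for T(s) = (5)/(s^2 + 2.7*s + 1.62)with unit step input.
FVT: lim_{t→∞} y(t) = lim_{s→0} s*Y(s) where Y(s) = T(s)/s.
= lim_{s→0} T(s) = T(0) = num(0)/den(0) = 5/1.62 = 3.086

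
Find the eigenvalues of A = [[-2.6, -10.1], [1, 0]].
Eigenvalues solve det(λI - A) = 0.
Characteristic polynomial: λ^2 + 2.6*λ + 10.1 = 0.
Roots: -1.3 + 2.9j, -1.3 - 2.9j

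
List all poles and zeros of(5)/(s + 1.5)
Set denominator = 0: s + 1.5 = 0 → Poles: -1.5
Numerator is a nonzero constant (5) → Zeros: none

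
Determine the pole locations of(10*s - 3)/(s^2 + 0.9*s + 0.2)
Set denominator = 0: s^2 + 0.9*s + 0.2 = (s + 0.5)(s + 0.4) = 0 → Poles: -0.4, -0.5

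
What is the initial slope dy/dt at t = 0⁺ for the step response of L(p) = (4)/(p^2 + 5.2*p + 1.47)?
IVT: y'(0⁺) = lim_{p→∞} p²·Y(p) = lim_{p→∞} p·L(p).
deg(num) = 0, deg(den) = 2, relative degree = 2 ≥ 2, so p·L(p) → 0. Initial slope = 0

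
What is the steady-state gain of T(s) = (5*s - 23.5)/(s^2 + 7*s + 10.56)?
DC gain = T(0) = num(0)/den(0) = -23.5/10.56 = -2.225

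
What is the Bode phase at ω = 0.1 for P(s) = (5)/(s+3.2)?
Substitute s = j*0.1: P(j0.1) = 1.56098 - 0.0487805j.
∠P(j0.1) = atan2(Im, Re) = atan2(-0.0487805, 1.56098) = -1.79°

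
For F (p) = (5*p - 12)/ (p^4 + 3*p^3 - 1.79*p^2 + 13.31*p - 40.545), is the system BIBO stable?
Denominator: p^4 + 3*p^3 - 1.79*p^2 + 13.31*p - 40.545 = (p - 1.7)(p + 4.5)(p^2 + 0.2*p + 5.3). Poles: -0.1 + 2.3j, -0.1 - 2.3j, -4.5, 1.7. All Re(p)<0: No (unstable)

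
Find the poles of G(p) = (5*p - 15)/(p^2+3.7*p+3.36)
Set denominator = 0: p^2 + 3.7*p + 3.36 = (p + 1.6)(p + 2.1) = 0 → Poles: -1.6, -2.1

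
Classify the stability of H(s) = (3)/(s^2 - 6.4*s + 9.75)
Denominator: s^2 - 6.4*s + 9.75 = (s - 3.9)(s - 2.5). Poles: 2.5, 3.9. Unstable (2 pole(s) in RHP)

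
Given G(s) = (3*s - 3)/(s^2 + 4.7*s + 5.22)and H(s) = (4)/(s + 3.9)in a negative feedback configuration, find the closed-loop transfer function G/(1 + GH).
Closed-loop T = G/(1+GH).
Numerator: G_num * H_den = 3*s^2 + 8.7*s - 11.7.
Denominator: G_den * H_den + G_num * H_num = (s^3 + 8.6*s^2 + 23.55*s + 20.358) + (12*s - 12) = s^3 + 8.6*s^2 + 35.55*s + 8.358.
T(s) = (3*s^2 + 8.7*s - 11.7)/(s^3 + 8.6*s^2 + 35.55*s + 8.358)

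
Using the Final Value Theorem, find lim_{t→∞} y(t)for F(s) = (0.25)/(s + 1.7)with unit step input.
FVT: lim_{t→∞} y(t) = lim_{s→0} s*Y(s) where Y(s) = F(s)/s.
= lim_{s→0} F(s) = F(0) = num(0)/den(0) = 0.25/1.7 = 0.1471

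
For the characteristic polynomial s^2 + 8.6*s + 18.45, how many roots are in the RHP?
s^2 + 8.6*s + 18.45 = (s + 4.5)(s + 4.1). Poles: -4.1, -4.5. RHP poles (Re>0): 0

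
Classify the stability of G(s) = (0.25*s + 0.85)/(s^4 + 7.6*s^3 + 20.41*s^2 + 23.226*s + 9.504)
Denominator: s^4 + 7.6*s^3 + 20.41*s^2 + 23.226*s + 9.504 = (s + 3.2)(s + 1.1)(s + 1.5)(s + 1.8). Poles: -1.1, -1.5, -1.8, -3.2. Stable (all poles in LHP)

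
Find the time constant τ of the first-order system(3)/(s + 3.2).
First-order system: τ = -1/pole. Pole = -3.2. τ = -1/(-3.2) = 0.3125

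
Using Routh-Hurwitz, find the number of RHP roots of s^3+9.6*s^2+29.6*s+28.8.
Routh array:
s^3: [1, 29.6]; s^2: [9.6, 28.8]; s^1: [26.6]; s^0: [28.8]
First column: [1, 9.6, 26.6, 28.8]. Sign changes = RHP roots = 0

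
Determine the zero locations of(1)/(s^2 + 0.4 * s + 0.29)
Numerator is a nonzero constant (1) → Zeros: none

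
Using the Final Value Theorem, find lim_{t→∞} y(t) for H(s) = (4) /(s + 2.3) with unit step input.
FVT: lim_{t→∞} y(t) = lim_{s→0} s*Y(s) where Y(s) = H(s)/s.
= lim_{s→0} H(s) = H(0) = num(0)/den(0) = 4/2.3 = 1.739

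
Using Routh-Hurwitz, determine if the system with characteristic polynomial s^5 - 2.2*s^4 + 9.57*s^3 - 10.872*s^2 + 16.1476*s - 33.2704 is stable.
Routh array:
s^5: [1, 9.57, 16.1476]; s^4: [-2.2, -10.872, -33.2704]; s^3: [4.62818, 1.02469]; s^2: [-10.3849, -33.2704]; s^1: [-13.8027]; s^0: [-33.2704]
First column: [1, -2.2, 4.62818, -10.3849, -13.8027, -33.2704]. Sign changes = 3.
No, unstable (3 RHP root(s))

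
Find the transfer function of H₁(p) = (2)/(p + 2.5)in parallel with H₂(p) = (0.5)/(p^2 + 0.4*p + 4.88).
Parallel: H = H₁ + H₂ = (n₁·d₂ + n₂·d₁)/(d₁·d₂).
n₁·d₂ = 2*p^2 + 0.8*p + 9.76. n₂·d₁ = 0.5*p + 1.25. Sum = 2*p^2 + 1.3*p + 11.01. d₁·d₂ = p^3 + 2.9*p^2 + 5.88*p + 12.2.
H(p) = (2*p^2 + 1.3*p + 11.01)/(p^3 + 2.9*p^2 + 5.88*p + 12.2)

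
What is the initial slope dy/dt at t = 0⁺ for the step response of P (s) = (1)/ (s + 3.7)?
IVT: y'(0⁺) = lim_{s→∞} s²·Y(s) = lim_{s→∞} s·P(s).
deg(num) = 0, deg(den) = 1, relative degree = 1, so s·P(s) → (leading num)/(leading den) = 1/1 = 1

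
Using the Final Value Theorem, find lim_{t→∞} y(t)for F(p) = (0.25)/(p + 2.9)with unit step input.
FVT: lim_{t→∞} y(t) = lim_{p→0} p*Y(p) where Y(p) = F(p)/p.
= lim_{p→0} F(p) = F(0) = num(0)/den(0) = 0.25/2.9 = 0.08621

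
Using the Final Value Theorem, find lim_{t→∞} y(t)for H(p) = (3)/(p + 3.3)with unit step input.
FVT: lim_{t→∞} y(t) = lim_{p→0} p*Y(p) where Y(p) = H(p)/p.
= lim_{p→0} H(p) = H(0) = num(0)/den(0) = 3/3.3 = 0.9091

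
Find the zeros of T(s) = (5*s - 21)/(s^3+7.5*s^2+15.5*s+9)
Set numerator = 0: 5*s - 21 = 0 → Zeros: 4.2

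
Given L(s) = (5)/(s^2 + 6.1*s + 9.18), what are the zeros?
Numerator is a nonzero constant (5) → Zeros: none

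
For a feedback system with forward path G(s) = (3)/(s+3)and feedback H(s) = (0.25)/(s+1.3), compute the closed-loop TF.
Closed-loop T = G/(1+GH).
Numerator: G_num * H_den = 3*s + 3.9.
Denominator: G_den * H_den + G_num * H_num = (s^2 + 4.3*s + 3.9) + (0.75) = s^2 + 4.3*s + 4.65.
T(s) = (3*s + 3.9)/(s^2 + 4.3*s + 4.65)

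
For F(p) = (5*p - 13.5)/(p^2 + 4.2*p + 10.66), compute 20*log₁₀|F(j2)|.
Substitute p = j*2: F(j2) = -0.051429 + 1.56637j.
|F(j2)| = sqrt(Re² + Im²) = 1.567.
20*log₁₀(1.567) = 3.90 dB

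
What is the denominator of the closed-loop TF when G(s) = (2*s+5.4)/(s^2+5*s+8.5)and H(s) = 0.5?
Characteristic poly = G_den * H_den + G_num * H_num = (s^2 + 5*s + 8.5) + (s + 2.7) = s^2 + 6*s + 11.2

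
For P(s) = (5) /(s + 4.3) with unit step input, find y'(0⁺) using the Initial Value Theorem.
IVT: y'(0⁺) = lim_{s→∞} s²·Y(s) = lim_{s→∞} s·P(s).
deg(num) = 0, deg(den) = 1, relative degree = 1, so s·P(s) → (leading num)/(leading den) = 5/1 = 5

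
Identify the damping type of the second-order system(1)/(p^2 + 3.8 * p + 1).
Standard form: ωn²/(p²+2ζωn·p+ωn²) gives ωn=1, ζ=1.9.
Overdamped (ζ = 1.9 > 1)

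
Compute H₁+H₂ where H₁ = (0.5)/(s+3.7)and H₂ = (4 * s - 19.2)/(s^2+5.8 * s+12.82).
Parallel: H = H₁ + H₂ = (n₁·d₂ + n₂·d₁)/(d₁·d₂).
n₁·d₂ = 0.5*s^2 + 2.9*s + 6.41. n₂·d₁ = 4*s^2 - 4.4*s - 71.04. Sum = 4.5*s^2 - 1.5*s - 64.63. d₁·d₂ = s^3 + 9.5*s^2 + 34.28*s + 47.434.
H(s) = (4.5*s^2 - 1.5*s - 64.63)/(s^3 + 9.5*s^2 + 34.28*s + 47.434)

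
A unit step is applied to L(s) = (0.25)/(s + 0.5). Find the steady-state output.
FVT: lim_{t→∞} y(t) = lim_{s→0} s*Y(s) where Y(s) = L(s)/s.
= lim_{s→0} L(s) = L(0) = num(0)/den(0) = 0.25/0.5 = 0.5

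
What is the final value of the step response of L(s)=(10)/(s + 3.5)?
FVT: lim_{t→∞} y(t) = lim_{s→0} s*Y(s) where Y(s) = L(s)/s.
= lim_{s→0} L(s) = L(0) = num(0)/den(0) = 10/3.5 = 2.857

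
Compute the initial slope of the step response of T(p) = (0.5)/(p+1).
IVT: y'(0⁺) = lim_{p→∞} p²·Y(p) = lim_{p→∞} p·T(p).
deg(num) = 0, deg(den) = 1, relative degree = 1, so p·T(p) → (leading num)/(leading den) = 0.5/1 = 0.5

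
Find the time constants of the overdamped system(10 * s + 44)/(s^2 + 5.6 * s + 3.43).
Overdamped: real poles at -0.7, -4.9. τ = -1/pole → τ₁ = 1.429, τ₂ = 0.2041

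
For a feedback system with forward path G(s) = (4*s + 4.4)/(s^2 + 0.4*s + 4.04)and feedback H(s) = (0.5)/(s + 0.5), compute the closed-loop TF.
Closed-loop T = G/(1+GH).
Numerator: G_num * H_den = 4*s^2 + 6.4*s + 2.2.
Denominator: G_den * H_den + G_num * H_num = (s^3 + 0.9*s^2 + 4.24*s + 2.02) + (2*s + 2.2) = s^3 + 0.9*s^2 + 6.24*s + 4.22.
T(s) = (4*s^2 + 6.4*s + 2.2)/(s^3 + 0.9*s^2 + 6.24*s + 4.22)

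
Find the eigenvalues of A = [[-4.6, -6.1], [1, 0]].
Eigenvalues solve det(λI - A) = 0.
Characteristic polynomial: λ^2 + 4.6*λ + 6.1 = 0.
Roots: -2.3 + 0.9j, -2.3 - 0.9j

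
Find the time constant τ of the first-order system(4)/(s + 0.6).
First-order system: τ = -1/pole. Pole = -0.6. τ = -1/(-0.6) = 1.667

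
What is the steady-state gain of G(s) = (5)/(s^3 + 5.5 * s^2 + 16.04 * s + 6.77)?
DC gain = G(0) = num(0)/den(0) = 5/6.77 = 0.7386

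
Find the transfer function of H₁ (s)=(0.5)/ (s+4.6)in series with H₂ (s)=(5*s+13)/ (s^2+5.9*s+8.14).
Series: H = H₁ · H₂ = (n₁·n₂)/(d₁·d₂).
Num: n₁·n₂ = 2.5*s + 6.5. Den: d₁·d₂ = s^3 + 10.5*s^2 + 35.28*s + 37.444.
H(s) = (2.5*s + 6.5)/(s^3 + 10.5*s^2 + 35.28*s + 37.444)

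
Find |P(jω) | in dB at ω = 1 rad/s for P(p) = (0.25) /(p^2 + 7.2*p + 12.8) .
Substitute p = j*1: P(j1) = 0.0154386 - 0.00942014j.
|P(j1)| = sqrt(Re² + Im²) = 0.01809.
20*log₁₀(0.01809) = -34.85 dB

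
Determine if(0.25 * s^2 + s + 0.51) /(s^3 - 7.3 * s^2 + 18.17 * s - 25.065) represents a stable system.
Denominator: s^3 - 7.3*s^2 + 18.17*s - 25.065 = (s - 4.5)(s^2 - 2.8*s + 5.57). Poles: 1.4 + 1.9j, 1.4 - 1.9j, 4.5. All Re(p)<0: No (unstable)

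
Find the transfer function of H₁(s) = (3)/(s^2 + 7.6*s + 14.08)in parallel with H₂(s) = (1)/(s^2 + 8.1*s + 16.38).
Parallel: H = H₁ + H₂ = (n₁·d₂ + n₂·d₁)/(d₁·d₂).
n₁·d₂ = 3*s^2 + 24.3*s + 49.14. n₂·d₁ = s^2 + 7.6*s + 14.08. Sum = 4*s^2 + 31.9*s + 63.22. d₁·d₂ = s^4 + 15.7*s^3 + 92.02*s^2 + 238.536*s + 230.6304.
H(s) = (4*s^2 + 31.9*s + 63.22)/(s^4 + 15.7*s^3 + 92.02*s^2 + 238.536*s + 230.6304)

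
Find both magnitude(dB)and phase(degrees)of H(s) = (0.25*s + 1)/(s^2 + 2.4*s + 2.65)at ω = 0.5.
Substitute s = j*0.5: H(j0.5) = 0.354167 - 0.125j.
|H| = 20*log₁₀(sqrt(Re²+Im²)) = -8.51 dB.
∠H = atan2(Im, Re) = -19.44°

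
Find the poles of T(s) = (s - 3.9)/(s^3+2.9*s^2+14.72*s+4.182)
Set denominator = 0: s^3 + 2.9*s^2 + 14.72*s + 4.182 = (s + 0.3)(s^2 + 2.6*s + 13.94) = 0 → Poles: -0.3, -1.3 + 3.5j, -1.3 - 3.5j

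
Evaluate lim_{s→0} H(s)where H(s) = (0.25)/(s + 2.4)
DC gain = H(0) = num(0)/den(0) = 0.25/2.4 = 0.1042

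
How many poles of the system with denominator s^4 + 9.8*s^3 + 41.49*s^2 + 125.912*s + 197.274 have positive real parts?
s^4 + 9.8*s^3 + 41.49*s^2 + 125.912*s + 197.274 = (s + 3.3)(s + 4.9)(s^2 + 1.6*s + 12.2). Poles: -0.8 + 3.4j, -0.8 - 3.4j, -3.3, -4.9. RHP poles (Re>0): 0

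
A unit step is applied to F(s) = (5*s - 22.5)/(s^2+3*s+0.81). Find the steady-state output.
FVT: lim_{t→∞} y(t) = lim_{s→0} s*Y(s) where Y(s) = F(s)/s.
= lim_{s→0} F(s) = F(0) = num(0)/den(0) = -22.5/0.81 = -27.78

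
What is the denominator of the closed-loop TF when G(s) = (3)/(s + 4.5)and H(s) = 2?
Characteristic poly = G_den * H_den + G_num * H_num = (s + 4.5) + (6) = s + 10.5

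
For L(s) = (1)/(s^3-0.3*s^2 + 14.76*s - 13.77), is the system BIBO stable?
Denominator: s^3 - 0.3*s^2 + 14.76*s - 13.77 = (s - 0.9)(s^2 + 0.6*s + 15.3). Poles: -0.3 + 3.9j, -0.3 - 3.9j, 0.9. All Re(p)<0: No (unstable)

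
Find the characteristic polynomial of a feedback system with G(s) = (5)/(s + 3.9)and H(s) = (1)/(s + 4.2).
Characteristic poly = G_den * H_den + G_num * H_num = (s^2 + 8.1*s + 16.38) + (5) = s^2 + 8.1*s + 21.38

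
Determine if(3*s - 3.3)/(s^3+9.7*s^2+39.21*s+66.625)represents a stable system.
Denominator: s^3 + 9.7*s^2 + 39.21*s + 66.625 = (s + 4.1)(s^2 + 5.6*s + 16.25). Poles: -2.8 + 2.9j, -2.8 - 2.9j, -4.1. All Re(p)<0: Yes (stable)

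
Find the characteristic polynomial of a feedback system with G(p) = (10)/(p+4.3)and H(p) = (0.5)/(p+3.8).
Characteristic poly = G_den * H_den + G_num * H_num = (p^2 + 8.1*p + 16.34) + (5) = p^2 + 8.1*p + 21.34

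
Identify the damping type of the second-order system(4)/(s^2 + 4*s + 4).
Standard form: ωn²/(s²+2ζωn·s+ωn²) gives ωn=2, ζ=1.
Critically damped (ζ = 1)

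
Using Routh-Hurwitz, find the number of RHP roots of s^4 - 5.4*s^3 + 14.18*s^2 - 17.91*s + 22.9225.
Routh array:
s^4: [1, 14.18, 22.9225]; s^3: [-5.4, -17.91]; s^2: [10.8633, 22.9225]; s^1: [-6.51557]; s^0: [22.9225]
First column: [1, -5.4, 10.8633, -6.51557, 22.9225]. Sign changes = RHP roots = 4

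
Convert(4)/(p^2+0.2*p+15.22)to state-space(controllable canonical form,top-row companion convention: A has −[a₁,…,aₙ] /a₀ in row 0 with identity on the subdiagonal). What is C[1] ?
Reachable canonical form: C = numerator coefficients (right-aligned, zero-padded to length n).
num = 4, C = [[0, 4]].
C[1] = 4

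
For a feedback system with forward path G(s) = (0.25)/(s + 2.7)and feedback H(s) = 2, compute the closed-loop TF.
Closed-loop T = G/(1+GH).
Numerator: G_num * H_den = 0.25.
Denominator: G_den * H_den + G_num * H_num = (s + 2.7) + (0.5) = s + 3.2.
T(s) = (0.25)/(s + 3.2)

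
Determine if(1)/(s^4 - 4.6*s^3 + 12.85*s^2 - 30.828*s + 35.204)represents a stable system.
Denominator: s^4 - 4.6*s^3 + 12.85*s^2 - 30.828*s + 35.204 = (s^2 - 4.4*s + 5.2)(s^2 - 0.2*s + 6.77). Poles: 0.1 + 2.6j, 0.1 - 2.6j, 2.2 + 0.6j, 2.2 - 0.6j. All Re(p)<0: No (unstable)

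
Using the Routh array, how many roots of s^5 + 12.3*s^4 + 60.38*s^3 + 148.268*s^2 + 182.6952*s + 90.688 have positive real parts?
Routh array:
s^5: [1, 60.38, 182.6952]; s^4: [12.3, 148.268, 90.688]; s^3: [48.3257, 175.322]; s^2: [103.644, 90.688]; s^1: [133.038]; s^0: [90.688]
First column: [1, 12.3, 48.3257, 103.644, 133.038, 90.688]. Sign changes = RHP roots = 0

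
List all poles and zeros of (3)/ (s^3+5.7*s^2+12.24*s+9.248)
Set denominator = 0: s^3 + 5.7*s^2 + 12.24*s + 9.248 = (s + 1.7)(s^2 + 4*s + 5.44) = 0 → Poles: -1.7, -2 + 1.2j, -2 - 1.2j
Numerator is a nonzero constant (3) → Zeros: none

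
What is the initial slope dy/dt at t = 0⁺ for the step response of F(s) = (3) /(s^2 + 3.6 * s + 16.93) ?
IVT: y'(0⁺) = lim_{s→∞} s²·Y(s) = lim_{s→∞} s·F(s).
deg(num) = 0, deg(den) = 2, relative degree = 2 ≥ 2, so s·F(s) → 0. Initial slope = 0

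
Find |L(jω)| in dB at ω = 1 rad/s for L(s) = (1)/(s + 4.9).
Substitute s = j*1: L(j1) = 0.195922 - 0.039984j.
|L(j1)| = sqrt(Re² + Im²) = 0.2.
20*log₁₀(0.2) = -13.98 dB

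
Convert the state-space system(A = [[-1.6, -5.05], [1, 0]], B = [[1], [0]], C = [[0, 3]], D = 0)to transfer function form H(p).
H(p) = C(pI - A)⁻¹B + D.
Characteristic polynomial det(pI - A) = p^2 + 1.6*p + 5.05.
Numerator from C·adj(pI-A)·B + D·det(pI-A) = 3.
H(p) = (3)/(p^2 + 1.6*p + 5.05)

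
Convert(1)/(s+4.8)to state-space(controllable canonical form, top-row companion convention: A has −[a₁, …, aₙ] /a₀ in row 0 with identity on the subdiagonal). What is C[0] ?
Reachable canonical form: C = numerator coefficients (right-aligned, zero-padded to length n).
num = 1, C = [[1]].
C[0] = 1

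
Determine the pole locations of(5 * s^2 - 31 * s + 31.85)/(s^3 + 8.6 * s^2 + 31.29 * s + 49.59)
Set denominator = 0: s^3 + 8.6*s^2 + 31.29*s + 49.59 = (s + 3.8)(s^2 + 4.8*s + 13.05) = 0 → Poles: -2.4 + 2.7j, -2.4 - 2.7j, -3.8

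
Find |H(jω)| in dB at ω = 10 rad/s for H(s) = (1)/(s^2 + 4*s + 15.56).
Substitute s = j*10: H(j10) = -0.00967227 - 0.00458184j.
|H(j10)| = sqrt(Re² + Im²) = 0.0107.
20*log₁₀(0.0107) = -39.41 dB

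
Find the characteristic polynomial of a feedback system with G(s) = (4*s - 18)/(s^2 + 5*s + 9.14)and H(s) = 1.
Characteristic poly = G_den * H_den + G_num * H_num = (s^2 + 5*s + 9.14) + (4*s - 18) = s^2 + 9*s - 8.86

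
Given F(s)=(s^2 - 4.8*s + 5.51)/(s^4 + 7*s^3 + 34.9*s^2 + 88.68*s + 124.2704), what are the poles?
Set denominator = 0: s^4 + 7*s^3 + 34.9*s^2 + 88.68*s + 124.2704 = (s^2 + 4.4*s + 8.08)(s^2 + 2.6*s + 15.38) = 0 → Poles: -1.3 + 3.7j, -1.3 - 3.7j, -2.2 + 1.8j, -2.2 - 1.8j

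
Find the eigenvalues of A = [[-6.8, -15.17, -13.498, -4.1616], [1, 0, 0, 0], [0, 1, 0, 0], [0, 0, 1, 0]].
Eigenvalues solve det(λI - A) = 0.
Characteristic polynomial: λ^4 + 6.8*λ^3 + 15.17*λ^2 + 13.498*λ + 4.1616 = 0.
Factor: (λ + 0.9)(λ + 3.4)(λ + 0.8)(λ + 1.7) = 0.
Roots: -0.8, -0.9, -1.7, -3.4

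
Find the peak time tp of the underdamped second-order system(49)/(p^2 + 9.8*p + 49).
Standard form: ωn²/(p²+2ζωn·p+ωn²) → ωn = 7, ζ = 0.7.
ωd = ωn·√(1-ζ²) = 7·√(1-0.7²) = 4.999.
tp = π/ωd = π/4.999 = 0.6284 s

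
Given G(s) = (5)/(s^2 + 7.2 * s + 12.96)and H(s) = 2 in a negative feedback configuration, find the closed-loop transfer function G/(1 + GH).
Closed-loop T = G/(1+GH).
Numerator: G_num * H_den = 5.
Denominator: G_den * H_den + G_num * H_num = (s^2 + 7.2*s + 12.96) + (10) = s^2 + 7.2*s + 22.96.
T(s) = (5)/(s^2 + 7.2*s + 22.96)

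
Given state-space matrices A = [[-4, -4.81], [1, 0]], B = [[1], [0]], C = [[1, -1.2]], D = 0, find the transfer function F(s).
F(s) = C(sI - A)⁻¹B + D.
Characteristic polynomial det(sI - A) = s^2 + 4*s + 4.81.
Numerator from C·adj(sI-A)·B + D·det(sI-A) = s - 1.2.
F(s) = (s - 1.2)/(s^2 + 4*s + 4.81)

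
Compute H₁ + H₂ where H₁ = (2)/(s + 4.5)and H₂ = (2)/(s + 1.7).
Parallel: H = H₁ + H₂ = (n₁·d₂ + n₂·d₁)/(d₁·d₂).
n₁·d₂ = 2*s + 3.4. n₂·d₁ = 2*s + 9. Sum = 4*s + 12.4. d₁·d₂ = s^2 + 6.2*s + 7.65.
H(s) = (4*s + 12.4)/(s^2 + 6.2*s + 7.65)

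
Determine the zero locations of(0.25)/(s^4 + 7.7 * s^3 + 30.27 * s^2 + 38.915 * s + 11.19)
Numerator is a nonzero constant (0.25) → Zeros: none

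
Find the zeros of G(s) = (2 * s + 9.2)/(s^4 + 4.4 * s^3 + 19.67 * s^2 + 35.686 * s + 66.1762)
Set numerator = 0: 2*s + 9.2 = 0 → Zeros: -4.6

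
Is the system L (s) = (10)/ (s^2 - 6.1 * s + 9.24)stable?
Denominator: s^2 - 6.1*s + 9.24 = (s - 3.3)(s - 2.8). Poles: 2.8, 3.3. All Re(p)<0: No (unstable)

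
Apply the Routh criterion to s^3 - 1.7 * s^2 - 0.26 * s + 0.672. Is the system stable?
Routh array:
s^3: [1, -0.26]; s^2: [-1.7, 0.672]; s^1: [0.135294]; s^0: [0.672]
First column: [1, -1.7, 0.135294, 0.672]. Sign changes = 2.
No, unstable (2 RHP root(s))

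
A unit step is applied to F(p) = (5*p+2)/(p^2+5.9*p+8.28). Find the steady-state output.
FVT: lim_{t→∞} y(t) = lim_{p→0} p*Y(p) where Y(p) = F(p)/p.
= lim_{p→0} F(p) = F(0) = num(0)/den(0) = 2/8.28 = 0.2415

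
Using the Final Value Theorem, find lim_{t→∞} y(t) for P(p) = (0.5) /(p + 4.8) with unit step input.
FVT: lim_{t→∞} y(t) = lim_{p→0} p*Y(p) where Y(p) = P(p)/p.
= lim_{p→0} P(p) = P(0) = num(0)/den(0) = 0.5/4.8 = 0.1042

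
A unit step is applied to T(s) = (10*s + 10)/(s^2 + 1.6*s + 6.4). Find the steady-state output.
FVT: lim_{t→∞} y(t) = lim_{s→0} s*Y(s) where Y(s) = T(s)/s.
= lim_{s→0} T(s) = T(0) = num(0)/den(0) = 10/6.4 = 1.562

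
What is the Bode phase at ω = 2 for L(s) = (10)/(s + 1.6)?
Substitute s = j*2: L(j2) = 2.43902 - 3.04878j.
∠L(j2) = atan2(Im, Re) = atan2(-3.04878, 2.43902) = -51.34°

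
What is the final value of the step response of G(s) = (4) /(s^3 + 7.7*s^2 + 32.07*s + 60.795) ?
FVT: lim_{t→∞} y(t) = lim_{s→0} s*Y(s) where Y(s) = G(s)/s.
= lim_{s→0} G(s) = G(0) = num(0)/den(0) = 4/60.795 = 0.06579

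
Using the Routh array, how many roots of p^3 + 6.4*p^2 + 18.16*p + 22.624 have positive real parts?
Routh array:
p^3: [1, 18.16]; p^2: [6.4, 22.624]; p^1: [14.625]; p^0: [22.624]
First column: [1, 6.4, 14.625, 22.624]. Sign changes = RHP roots = 0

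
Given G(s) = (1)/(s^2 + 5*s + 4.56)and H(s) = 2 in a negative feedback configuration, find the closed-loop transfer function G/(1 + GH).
Closed-loop T = G/(1+GH).
Numerator: G_num * H_den = 1.
Denominator: G_den * H_den + G_num * H_num = (s^2 + 5*s + 4.56) + (2) = s^2 + 5*s + 6.56.
T(s) = (1)/(s^2 + 5*s + 6.56)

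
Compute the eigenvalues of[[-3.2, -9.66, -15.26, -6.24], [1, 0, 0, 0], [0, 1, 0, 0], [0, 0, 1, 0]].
Eigenvalues solve det(λI - A) = 0.
Characteristic polynomial: λ^4 + 3.2*λ^3 + 9.66*λ^2 + 15.26*λ + 6.24 = 0.
Factor: (λ + 0.6)(λ + 1.6)(λ^2 + λ + 6.5) = 0.
Roots: -0.5 + 2.5j, -0.5 - 2.5j, -0.6, -1.6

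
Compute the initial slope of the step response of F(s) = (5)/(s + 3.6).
IVT: y'(0⁺) = lim_{s→∞} s²·Y(s) = lim_{s→∞} s·F(s).
deg(num) = 0, deg(den) = 1, relative degree = 1, so s·F(s) → (leading num)/(leading den) = 5/1 = 5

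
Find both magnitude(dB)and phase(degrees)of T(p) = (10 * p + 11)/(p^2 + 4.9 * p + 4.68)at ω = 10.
Substitute p = j*10: T(j10) = 0.335293 - 0.876738j.
|T| = 20*log₁₀(sqrt(Re²+Im²)) = -0.55 dB.
∠T = atan2(Im, Re) = -69.07°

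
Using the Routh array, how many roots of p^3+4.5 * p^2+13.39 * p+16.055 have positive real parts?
Routh array:
p^3: [1, 13.39]; p^2: [4.5, 16.055]; p^1: [9.82222]; p^0: [16.055]
First column: [1, 4.5, 9.82222, 16.055]. Sign changes = RHP roots = 0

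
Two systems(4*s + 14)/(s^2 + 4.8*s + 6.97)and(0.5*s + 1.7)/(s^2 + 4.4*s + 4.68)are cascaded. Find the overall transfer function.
Series: H = H₁ · H₂ = (n₁·n₂)/(d₁·d₂).
Num: n₁·n₂ = 2*s^2 + 13.8*s + 23.8. Den: d₁·d₂ = s^4 + 9.2*s^3 + 32.77*s^2 + 53.132*s + 32.6196.
H(s) = (2*s^2 + 13.8*s + 23.8)/(s^4 + 9.2*s^3 + 32.77*s^2 + 53.132*s + 32.6196)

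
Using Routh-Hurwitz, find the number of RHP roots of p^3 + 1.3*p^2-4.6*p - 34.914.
Routh array:
p^3: [1, -4.6]; p^2: [1.3, -34.914]; p^1: [22.2569]; p^0: [-34.914]
First column: [1, 1.3, 22.2569, -34.914]. Sign changes = RHP roots = 1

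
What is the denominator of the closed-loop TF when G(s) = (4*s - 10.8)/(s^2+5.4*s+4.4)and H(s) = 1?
Characteristic poly = G_den * H_den + G_num * H_num = (s^2 + 5.4*s + 4.4) + (4*s - 10.8) = s^2 + 9.4*s - 6.4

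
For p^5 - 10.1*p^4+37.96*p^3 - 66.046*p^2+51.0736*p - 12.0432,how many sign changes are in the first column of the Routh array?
Routh array:
p^5: [1, 37.96, 51.0736]; p^4: [-10.1, -66.046, -12.0432]; p^3: [31.4208, 49.8812]; p^2: [-50.012, -12.0432]; p^1: [42.3149]; p^0: [-12.0432]
First column: [1, -10.1, 31.4208, -50.012, 42.3149, -12.0432]. Sign changes = 5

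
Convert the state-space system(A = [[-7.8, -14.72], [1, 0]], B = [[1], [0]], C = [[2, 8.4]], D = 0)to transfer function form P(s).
P(s) = C(sI - A)⁻¹B + D.
Characteristic polynomial det(sI - A) = s^2 + 7.8*s + 14.72.
Numerator from C·adj(sI-A)·B + D·det(sI-A) = 2*s + 8.4.
P(s) = (2*s + 8.4)/(s^2 + 7.8*s + 14.72)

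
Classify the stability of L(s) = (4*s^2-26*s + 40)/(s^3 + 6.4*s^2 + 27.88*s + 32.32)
Denominator: s^3 + 6.4*s^2 + 27.88*s + 32.32 = (s + 1.6)(s^2 + 4.8*s + 20.2). Poles: -1.6, -2.4 + 3.8j, -2.4 - 3.8j. Stable (all poles in LHP)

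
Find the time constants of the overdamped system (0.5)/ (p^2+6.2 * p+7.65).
Overdamped: real poles at -4.5, -1.7. τ = -1/pole → τ₁ = 0.2222, τ₂ = 0.5882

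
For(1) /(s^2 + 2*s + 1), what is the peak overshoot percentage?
Standard form: ωn²/(s²+2ζωn·s+ωn²) → ωn = 1, ζ = 1.
ζ ≥ 1, so the response is non-oscillatory: peak overshoot = 0%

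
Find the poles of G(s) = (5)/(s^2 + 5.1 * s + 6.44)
Set denominator = 0: s^2 + 5.1*s + 6.44 = (s + 2.8)(s + 2.3) = 0 → Poles: -2.3, -2.8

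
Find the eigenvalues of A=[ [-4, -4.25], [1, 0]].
Eigenvalues solve det(λI - A) = 0.
Characteristic polynomial: λ^2 + 4*λ + 4.25 = 0.
Roots: -2 + 0.5j, -2 - 0.5j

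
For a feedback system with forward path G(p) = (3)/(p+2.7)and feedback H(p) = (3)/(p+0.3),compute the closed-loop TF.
Closed-loop T = G/(1+GH).
Numerator: G_num * H_den = 3*p + 0.9.
Denominator: G_den * H_den + G_num * H_num = (p^2 + 3*p + 0.81) + (9) = p^2 + 3*p + 9.81.
T(p) = (3*p + 0.9)/(p^2 + 3*p + 9.81)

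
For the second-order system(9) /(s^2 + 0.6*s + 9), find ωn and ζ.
Standard form: ωn²/(s²+2ζωn·s+ωn²).
const=9=ωn² → ωn=3, s coeff=0.6=2ζωn → ζ=0.1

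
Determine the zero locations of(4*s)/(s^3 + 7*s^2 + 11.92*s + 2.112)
Set numerator = 0: 4*s = 0 → Zeros: 0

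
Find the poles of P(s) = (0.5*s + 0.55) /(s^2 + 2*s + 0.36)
Set denominator = 0: s^2 + 2*s + 0.36 = (s + 1.8)(s + 0.2) = 0 → Poles: -0.2, -1.8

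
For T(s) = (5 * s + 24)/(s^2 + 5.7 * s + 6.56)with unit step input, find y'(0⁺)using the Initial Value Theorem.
IVT: y'(0⁺) = lim_{s→∞} s²·Y(s) = lim_{s→∞} s·T(s).
deg(num) = 1, deg(den) = 2, relative degree = 1, so s·T(s) → (leading num)/(leading den) = 5/1 = 5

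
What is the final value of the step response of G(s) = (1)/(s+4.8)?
FVT: lim_{t→∞} y(t) = lim_{s→0} s*Y(s) where Y(s) = G(s)/s.
= lim_{s→0} G(s) = G(0) = num(0)/den(0) = 1/4.8 = 0.2083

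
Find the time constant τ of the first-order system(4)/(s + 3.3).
First-order system: τ = -1/pole. Pole = -3.3. τ = -1/(-3.3) = 0.303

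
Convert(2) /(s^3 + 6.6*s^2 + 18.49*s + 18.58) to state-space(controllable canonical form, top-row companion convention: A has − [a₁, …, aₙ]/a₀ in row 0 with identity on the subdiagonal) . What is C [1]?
Reachable canonical form: C = numerator coefficients (right-aligned, zero-padded to length n).
num = 2, C = [[0, 0, 2]].
C[1] = 0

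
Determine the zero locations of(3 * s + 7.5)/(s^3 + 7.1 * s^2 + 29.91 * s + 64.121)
Set numerator = 0: 3*s + 7.5 = 0 → Zeros: -2.5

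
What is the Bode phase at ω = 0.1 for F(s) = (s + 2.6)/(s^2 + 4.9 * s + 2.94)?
Substitute s = j*0.1: F(j0.1) = 0.868782 - 0.111161j.
∠F(j0.1) = atan2(Im, Re) = atan2(-0.111161, 0.868782) = -7.29°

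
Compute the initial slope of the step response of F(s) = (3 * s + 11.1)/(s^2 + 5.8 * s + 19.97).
IVT: y'(0⁺) = lim_{s→∞} s²·Y(s) = lim_{s→∞} s·F(s).
deg(num) = 1, deg(den) = 2, relative degree = 1, so s·F(s) → (leading num)/(leading den) = 3/1 = 3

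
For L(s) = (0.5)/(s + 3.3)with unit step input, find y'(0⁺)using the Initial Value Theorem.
IVT: y'(0⁺) = lim_{s→∞} s²·Y(s) = lim_{s→∞} s·L(s).
deg(num) = 0, deg(den) = 1, relative degree = 1, so s·L(s) → (leading num)/(leading den) = 0.5/1 = 0.5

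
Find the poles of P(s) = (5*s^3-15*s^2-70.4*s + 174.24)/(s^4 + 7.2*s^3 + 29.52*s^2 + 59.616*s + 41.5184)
Set denominator = 0: s^4 + 7.2*s^3 + 29.52*s^2 + 59.616*s + 41.5184 = (s + 2.2)(s + 1.4)(s^2 + 3.6*s + 13.48) = 0 → Poles: -1.4, -1.8 + 3.2j, -1.8 - 3.2j, -2.2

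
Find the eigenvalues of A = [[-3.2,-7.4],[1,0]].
Eigenvalues solve det(λI - A) = 0.
Characteristic polynomial: λ^2 + 3.2*λ + 7.4 = 0.
Roots: -1.6 + 2.2j, -1.6 - 2.2j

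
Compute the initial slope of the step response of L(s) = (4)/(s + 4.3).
IVT: y'(0⁺) = lim_{s→∞} s²·Y(s) = lim_{s→∞} s·L(s).
deg(num) = 0, deg(den) = 1, relative degree = 1, so s·L(s) → (leading num)/(leading den) = 4/1 = 4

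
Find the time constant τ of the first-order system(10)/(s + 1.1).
First-order system: τ = -1/pole. Pole = -1.1. τ = -1/(-1.1) = 0.9091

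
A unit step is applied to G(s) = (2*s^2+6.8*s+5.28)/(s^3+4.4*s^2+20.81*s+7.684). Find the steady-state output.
FVT: lim_{t→∞} y(t) = lim_{s→0} s*Y(s) where Y(s) = G(s)/s.
= lim_{s→0} G(s) = G(0) = num(0)/den(0) = 5.28/7.684 = 0.6871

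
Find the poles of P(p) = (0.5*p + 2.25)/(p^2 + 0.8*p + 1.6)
Set denominator = 0: p^2 + 0.8*p + 1.6 = 0 → Poles: -0.4 + 1.2j, -0.4 - 1.2j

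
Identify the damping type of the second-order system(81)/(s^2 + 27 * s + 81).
Standard form: ωn²/(s²+2ζωn·s+ωn²) gives ωn=9, ζ=1.5.
Overdamped (ζ = 1.5 > 1)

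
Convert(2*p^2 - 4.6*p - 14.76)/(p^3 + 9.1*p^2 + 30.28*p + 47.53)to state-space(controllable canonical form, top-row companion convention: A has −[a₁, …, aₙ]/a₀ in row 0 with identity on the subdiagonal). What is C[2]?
Reachable canonical form: C = numerator coefficients (right-aligned, zero-padded to length n).
num = 2*p^2 - 4.6*p - 14.76, C = [[2, -4.6, -14.76]].
C[2] = -14.76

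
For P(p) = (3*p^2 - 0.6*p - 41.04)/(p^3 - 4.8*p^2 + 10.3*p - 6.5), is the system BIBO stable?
Denominator: p^3 - 4.8*p^2 + 10.3*p - 6.5 = (p - 1)(p^2 - 3.8*p + 6.5). Poles: 1, 1.9 + 1.7j, 1.9 - 1.7j. All Re(p)<0: No (unstable)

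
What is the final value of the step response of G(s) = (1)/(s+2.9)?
FVT: lim_{t→∞} y(t) = lim_{s→0} s*Y(s) where Y(s) = G(s)/s.
= lim_{s→0} G(s) = G(0) = num(0)/den(0) = 1/2.9 = 0.3448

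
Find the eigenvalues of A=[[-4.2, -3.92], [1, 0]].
Eigenvalues solve det(λI - A) = 0.
Characteristic polynomial: λ^2 + 4.2*λ + 3.92 = 0.
Factor: (λ + 2.8)(λ + 1.4) = 0.
Roots: -1.4, -2.8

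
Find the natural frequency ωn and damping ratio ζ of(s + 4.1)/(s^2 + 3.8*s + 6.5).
Underdamped: complex pole -1.9 + 1.7j. ωn = |pole| = 2.55, ζ = -Re(pole)/ωn = 0.7452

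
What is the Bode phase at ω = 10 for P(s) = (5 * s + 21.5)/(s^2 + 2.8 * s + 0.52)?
Substitute s = j*10: P(j10) = -0.0691762 - 0.522084j.
∠P(j10) = atan2(Im, Re) = atan2(-0.522084, -0.0691762) = -97.55°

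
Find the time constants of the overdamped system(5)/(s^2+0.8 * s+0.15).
Overdamped: real poles at -0.5, -0.3. τ = -1/pole → τ₁ = 2, τ₂ = 3.333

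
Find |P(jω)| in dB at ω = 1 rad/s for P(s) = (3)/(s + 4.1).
Substitute s = j*1: P(j1) = 0.690623 - 0.168445j.
|P(j1)| = sqrt(Re² + Im²) = 0.7109.
20*log₁₀(0.7109) = -2.96 dB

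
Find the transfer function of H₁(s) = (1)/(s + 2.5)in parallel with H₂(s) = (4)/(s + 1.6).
Parallel: H = H₁ + H₂ = (n₁·d₂ + n₂·d₁)/(d₁·d₂).
n₁·d₂ = s + 1.6. n₂·d₁ = 4*s + 10. Sum = 5*s + 11.6. d₁·d₂ = s^2 + 4.1*s + 4.
H(s) = (5*s + 11.6)/(s^2 + 4.1*s + 4)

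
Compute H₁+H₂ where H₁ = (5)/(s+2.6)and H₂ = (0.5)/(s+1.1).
Parallel: H = H₁ + H₂ = (n₁·d₂ + n₂·d₁)/(d₁·d₂).
n₁·d₂ = 5*s + 5.5. n₂·d₁ = 0.5*s + 1.3. Sum = 5.5*s + 6.8. d₁·d₂ = s^2 + 3.7*s + 2.86.
H(s) = (5.5*s + 6.8)/(s^2 + 3.7*s + 2.86)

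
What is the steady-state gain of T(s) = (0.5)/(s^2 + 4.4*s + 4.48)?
DC gain = T(0) = num(0)/den(0) = 0.5/4.48 = 0.1116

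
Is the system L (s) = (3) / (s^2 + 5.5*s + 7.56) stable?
Denominator: s^2 + 5.5*s + 7.56 = (s + 2.8)(s + 2.7). Poles: -2.7, -2.8. All Re(p)<0: Yes (stable)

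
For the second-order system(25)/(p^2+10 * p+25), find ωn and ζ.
Standard form: ωn²/(p²+2ζωn·p+ωn²).
const=25=ωn² → ωn=5, p coeff=10=2ζωn → ζ=1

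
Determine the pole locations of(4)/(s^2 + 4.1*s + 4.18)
Set denominator = 0: s^2 + 4.1*s + 4.18 = (s + 2.2)(s + 1.9) = 0 → Poles: -1.9, -2.2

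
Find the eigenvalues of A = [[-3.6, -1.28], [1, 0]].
Eigenvalues solve det(λI - A) = 0.
Characteristic polynomial: λ^2 + 3.6*λ + 1.28 = 0.
Factor: (λ + 0.4)(λ + 3.2) = 0.
Roots: -0.4, -3.2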